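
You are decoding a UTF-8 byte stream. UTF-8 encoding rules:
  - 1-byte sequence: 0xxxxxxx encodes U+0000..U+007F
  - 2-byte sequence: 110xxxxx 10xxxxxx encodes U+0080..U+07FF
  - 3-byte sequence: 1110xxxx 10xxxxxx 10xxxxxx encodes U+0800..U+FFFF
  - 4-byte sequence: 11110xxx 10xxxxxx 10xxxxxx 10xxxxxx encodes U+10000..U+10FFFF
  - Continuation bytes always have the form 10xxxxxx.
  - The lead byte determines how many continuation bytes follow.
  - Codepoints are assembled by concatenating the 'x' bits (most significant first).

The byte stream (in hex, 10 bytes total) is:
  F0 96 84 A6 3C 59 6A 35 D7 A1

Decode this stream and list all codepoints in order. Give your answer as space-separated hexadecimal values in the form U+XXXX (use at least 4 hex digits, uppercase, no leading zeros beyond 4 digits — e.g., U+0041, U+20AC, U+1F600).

Answer: U+16126 U+003C U+0059 U+006A U+0035 U+05E1

Derivation:
Byte[0]=F0: 4-byte lead, need 3 cont bytes. acc=0x0
Byte[1]=96: continuation. acc=(acc<<6)|0x16=0x16
Byte[2]=84: continuation. acc=(acc<<6)|0x04=0x584
Byte[3]=A6: continuation. acc=(acc<<6)|0x26=0x16126
Completed: cp=U+16126 (starts at byte 0)
Byte[4]=3C: 1-byte ASCII. cp=U+003C
Byte[5]=59: 1-byte ASCII. cp=U+0059
Byte[6]=6A: 1-byte ASCII. cp=U+006A
Byte[7]=35: 1-byte ASCII. cp=U+0035
Byte[8]=D7: 2-byte lead, need 1 cont bytes. acc=0x17
Byte[9]=A1: continuation. acc=(acc<<6)|0x21=0x5E1
Completed: cp=U+05E1 (starts at byte 8)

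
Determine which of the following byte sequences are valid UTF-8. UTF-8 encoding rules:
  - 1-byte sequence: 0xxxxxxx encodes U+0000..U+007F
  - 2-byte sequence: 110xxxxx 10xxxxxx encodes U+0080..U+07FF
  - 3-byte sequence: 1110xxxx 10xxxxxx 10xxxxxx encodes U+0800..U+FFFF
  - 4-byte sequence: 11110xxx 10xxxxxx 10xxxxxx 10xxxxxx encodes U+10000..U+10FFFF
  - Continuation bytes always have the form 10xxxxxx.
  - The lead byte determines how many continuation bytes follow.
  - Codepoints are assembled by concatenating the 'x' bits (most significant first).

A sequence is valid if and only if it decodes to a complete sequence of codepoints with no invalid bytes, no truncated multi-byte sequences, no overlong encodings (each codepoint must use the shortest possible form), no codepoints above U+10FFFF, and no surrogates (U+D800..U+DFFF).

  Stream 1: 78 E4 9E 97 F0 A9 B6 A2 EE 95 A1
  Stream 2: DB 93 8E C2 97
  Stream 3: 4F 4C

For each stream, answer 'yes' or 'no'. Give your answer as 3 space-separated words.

Answer: yes no yes

Derivation:
Stream 1: decodes cleanly. VALID
Stream 2: error at byte offset 2. INVALID
Stream 3: decodes cleanly. VALID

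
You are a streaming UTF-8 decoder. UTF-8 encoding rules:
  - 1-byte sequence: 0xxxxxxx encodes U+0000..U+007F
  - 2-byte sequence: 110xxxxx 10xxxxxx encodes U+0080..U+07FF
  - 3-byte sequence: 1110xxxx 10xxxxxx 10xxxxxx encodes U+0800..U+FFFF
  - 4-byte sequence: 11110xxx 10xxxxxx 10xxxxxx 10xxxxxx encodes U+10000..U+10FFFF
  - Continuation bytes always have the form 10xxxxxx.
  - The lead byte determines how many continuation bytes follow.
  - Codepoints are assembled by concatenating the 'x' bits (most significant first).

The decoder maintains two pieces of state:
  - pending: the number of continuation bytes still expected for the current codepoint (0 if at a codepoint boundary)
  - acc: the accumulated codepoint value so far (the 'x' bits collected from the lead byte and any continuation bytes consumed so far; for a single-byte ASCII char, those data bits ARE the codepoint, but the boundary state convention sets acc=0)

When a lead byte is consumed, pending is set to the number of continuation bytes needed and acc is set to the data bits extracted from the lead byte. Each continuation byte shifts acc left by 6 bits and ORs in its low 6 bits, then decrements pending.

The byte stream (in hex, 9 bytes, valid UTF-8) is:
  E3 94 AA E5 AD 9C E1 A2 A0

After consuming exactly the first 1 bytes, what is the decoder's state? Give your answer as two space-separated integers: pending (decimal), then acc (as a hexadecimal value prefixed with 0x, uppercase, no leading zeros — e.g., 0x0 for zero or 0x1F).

Byte[0]=E3: 3-byte lead. pending=2, acc=0x3

Answer: 2 0x3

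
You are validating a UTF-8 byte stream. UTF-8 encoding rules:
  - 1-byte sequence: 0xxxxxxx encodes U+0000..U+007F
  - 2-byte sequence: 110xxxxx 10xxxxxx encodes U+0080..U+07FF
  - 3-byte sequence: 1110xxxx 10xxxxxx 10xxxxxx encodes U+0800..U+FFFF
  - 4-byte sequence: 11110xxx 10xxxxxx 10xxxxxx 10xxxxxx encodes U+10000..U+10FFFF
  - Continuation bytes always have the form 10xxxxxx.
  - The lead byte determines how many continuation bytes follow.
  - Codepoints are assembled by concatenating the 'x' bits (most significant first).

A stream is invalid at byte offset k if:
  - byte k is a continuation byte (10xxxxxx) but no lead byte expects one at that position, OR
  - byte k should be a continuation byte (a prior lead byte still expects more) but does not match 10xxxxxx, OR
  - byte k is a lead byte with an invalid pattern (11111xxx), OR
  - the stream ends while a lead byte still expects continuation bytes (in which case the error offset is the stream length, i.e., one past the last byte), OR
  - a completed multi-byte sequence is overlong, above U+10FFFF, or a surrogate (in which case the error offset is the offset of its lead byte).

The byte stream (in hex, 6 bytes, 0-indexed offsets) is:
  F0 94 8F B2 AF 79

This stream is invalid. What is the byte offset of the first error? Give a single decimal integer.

Answer: 4

Derivation:
Byte[0]=F0: 4-byte lead, need 3 cont bytes. acc=0x0
Byte[1]=94: continuation. acc=(acc<<6)|0x14=0x14
Byte[2]=8F: continuation. acc=(acc<<6)|0x0F=0x50F
Byte[3]=B2: continuation. acc=(acc<<6)|0x32=0x143F2
Completed: cp=U+143F2 (starts at byte 0)
Byte[4]=AF: INVALID lead byte (not 0xxx/110x/1110/11110)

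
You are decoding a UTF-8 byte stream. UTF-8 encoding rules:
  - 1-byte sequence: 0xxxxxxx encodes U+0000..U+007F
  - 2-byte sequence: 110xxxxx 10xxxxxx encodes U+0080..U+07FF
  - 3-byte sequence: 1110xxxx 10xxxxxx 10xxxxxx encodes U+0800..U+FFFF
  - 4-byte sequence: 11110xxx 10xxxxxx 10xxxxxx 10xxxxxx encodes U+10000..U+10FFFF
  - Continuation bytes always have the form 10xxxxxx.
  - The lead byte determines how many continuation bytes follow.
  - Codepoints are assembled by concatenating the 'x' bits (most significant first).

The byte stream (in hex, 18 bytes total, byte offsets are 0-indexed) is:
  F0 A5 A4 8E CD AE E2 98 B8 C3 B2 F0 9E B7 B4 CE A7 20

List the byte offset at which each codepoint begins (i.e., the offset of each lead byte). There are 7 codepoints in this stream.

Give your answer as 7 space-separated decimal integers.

Byte[0]=F0: 4-byte lead, need 3 cont bytes. acc=0x0
Byte[1]=A5: continuation. acc=(acc<<6)|0x25=0x25
Byte[2]=A4: continuation. acc=(acc<<6)|0x24=0x964
Byte[3]=8E: continuation. acc=(acc<<6)|0x0E=0x2590E
Completed: cp=U+2590E (starts at byte 0)
Byte[4]=CD: 2-byte lead, need 1 cont bytes. acc=0xD
Byte[5]=AE: continuation. acc=(acc<<6)|0x2E=0x36E
Completed: cp=U+036E (starts at byte 4)
Byte[6]=E2: 3-byte lead, need 2 cont bytes. acc=0x2
Byte[7]=98: continuation. acc=(acc<<6)|0x18=0x98
Byte[8]=B8: continuation. acc=(acc<<6)|0x38=0x2638
Completed: cp=U+2638 (starts at byte 6)
Byte[9]=C3: 2-byte lead, need 1 cont bytes. acc=0x3
Byte[10]=B2: continuation. acc=(acc<<6)|0x32=0xF2
Completed: cp=U+00F2 (starts at byte 9)
Byte[11]=F0: 4-byte lead, need 3 cont bytes. acc=0x0
Byte[12]=9E: continuation. acc=(acc<<6)|0x1E=0x1E
Byte[13]=B7: continuation. acc=(acc<<6)|0x37=0x7B7
Byte[14]=B4: continuation. acc=(acc<<6)|0x34=0x1EDF4
Completed: cp=U+1EDF4 (starts at byte 11)
Byte[15]=CE: 2-byte lead, need 1 cont bytes. acc=0xE
Byte[16]=A7: continuation. acc=(acc<<6)|0x27=0x3A7
Completed: cp=U+03A7 (starts at byte 15)
Byte[17]=20: 1-byte ASCII. cp=U+0020

Answer: 0 4 6 9 11 15 17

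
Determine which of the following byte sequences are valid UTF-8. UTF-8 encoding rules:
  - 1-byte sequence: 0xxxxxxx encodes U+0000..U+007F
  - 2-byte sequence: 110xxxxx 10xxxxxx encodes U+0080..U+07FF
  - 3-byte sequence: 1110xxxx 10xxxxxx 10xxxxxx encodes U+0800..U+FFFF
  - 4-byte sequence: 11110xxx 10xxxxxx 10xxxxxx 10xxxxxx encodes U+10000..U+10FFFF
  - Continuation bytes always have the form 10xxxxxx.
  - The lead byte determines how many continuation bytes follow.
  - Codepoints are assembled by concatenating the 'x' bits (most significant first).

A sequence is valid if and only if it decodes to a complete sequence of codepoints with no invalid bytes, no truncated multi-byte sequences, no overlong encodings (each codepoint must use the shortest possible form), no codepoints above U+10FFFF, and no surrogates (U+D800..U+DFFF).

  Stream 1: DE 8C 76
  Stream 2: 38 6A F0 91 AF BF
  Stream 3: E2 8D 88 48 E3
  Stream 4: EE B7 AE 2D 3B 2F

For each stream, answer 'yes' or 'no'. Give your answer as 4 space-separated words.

Answer: yes yes no yes

Derivation:
Stream 1: decodes cleanly. VALID
Stream 2: decodes cleanly. VALID
Stream 3: error at byte offset 5. INVALID
Stream 4: decodes cleanly. VALID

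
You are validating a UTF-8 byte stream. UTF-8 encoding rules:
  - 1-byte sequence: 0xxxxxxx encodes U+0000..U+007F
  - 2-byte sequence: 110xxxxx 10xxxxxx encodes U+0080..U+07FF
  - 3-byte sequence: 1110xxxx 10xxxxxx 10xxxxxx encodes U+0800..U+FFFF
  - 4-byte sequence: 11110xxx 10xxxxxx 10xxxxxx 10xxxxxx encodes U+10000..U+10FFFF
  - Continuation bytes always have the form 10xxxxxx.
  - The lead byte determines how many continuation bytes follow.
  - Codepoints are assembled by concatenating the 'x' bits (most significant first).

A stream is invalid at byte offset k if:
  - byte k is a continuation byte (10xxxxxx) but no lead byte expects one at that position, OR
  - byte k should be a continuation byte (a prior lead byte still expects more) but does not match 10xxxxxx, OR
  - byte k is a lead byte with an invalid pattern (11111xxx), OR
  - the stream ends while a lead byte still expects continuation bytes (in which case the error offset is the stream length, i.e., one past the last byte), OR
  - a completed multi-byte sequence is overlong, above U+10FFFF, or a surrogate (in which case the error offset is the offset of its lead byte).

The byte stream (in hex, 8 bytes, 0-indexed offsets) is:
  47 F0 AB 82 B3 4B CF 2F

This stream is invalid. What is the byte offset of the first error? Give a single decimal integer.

Answer: 7

Derivation:
Byte[0]=47: 1-byte ASCII. cp=U+0047
Byte[1]=F0: 4-byte lead, need 3 cont bytes. acc=0x0
Byte[2]=AB: continuation. acc=(acc<<6)|0x2B=0x2B
Byte[3]=82: continuation. acc=(acc<<6)|0x02=0xAC2
Byte[4]=B3: continuation. acc=(acc<<6)|0x33=0x2B0B3
Completed: cp=U+2B0B3 (starts at byte 1)
Byte[5]=4B: 1-byte ASCII. cp=U+004B
Byte[6]=CF: 2-byte lead, need 1 cont bytes. acc=0xF
Byte[7]=2F: expected 10xxxxxx continuation. INVALID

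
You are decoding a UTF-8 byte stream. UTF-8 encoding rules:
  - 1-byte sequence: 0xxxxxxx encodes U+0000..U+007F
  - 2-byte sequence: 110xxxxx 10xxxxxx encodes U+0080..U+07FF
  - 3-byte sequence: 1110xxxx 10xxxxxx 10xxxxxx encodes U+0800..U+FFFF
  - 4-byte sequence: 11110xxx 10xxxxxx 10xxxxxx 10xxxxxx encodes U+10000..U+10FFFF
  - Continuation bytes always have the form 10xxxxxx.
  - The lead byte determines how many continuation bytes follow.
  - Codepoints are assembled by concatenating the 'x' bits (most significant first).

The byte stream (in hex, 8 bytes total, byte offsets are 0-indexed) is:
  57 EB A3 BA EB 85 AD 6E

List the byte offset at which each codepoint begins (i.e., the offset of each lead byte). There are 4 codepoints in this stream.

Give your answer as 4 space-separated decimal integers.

Answer: 0 1 4 7

Derivation:
Byte[0]=57: 1-byte ASCII. cp=U+0057
Byte[1]=EB: 3-byte lead, need 2 cont bytes. acc=0xB
Byte[2]=A3: continuation. acc=(acc<<6)|0x23=0x2E3
Byte[3]=BA: continuation. acc=(acc<<6)|0x3A=0xB8FA
Completed: cp=U+B8FA (starts at byte 1)
Byte[4]=EB: 3-byte lead, need 2 cont bytes. acc=0xB
Byte[5]=85: continuation. acc=(acc<<6)|0x05=0x2C5
Byte[6]=AD: continuation. acc=(acc<<6)|0x2D=0xB16D
Completed: cp=U+B16D (starts at byte 4)
Byte[7]=6E: 1-byte ASCII. cp=U+006E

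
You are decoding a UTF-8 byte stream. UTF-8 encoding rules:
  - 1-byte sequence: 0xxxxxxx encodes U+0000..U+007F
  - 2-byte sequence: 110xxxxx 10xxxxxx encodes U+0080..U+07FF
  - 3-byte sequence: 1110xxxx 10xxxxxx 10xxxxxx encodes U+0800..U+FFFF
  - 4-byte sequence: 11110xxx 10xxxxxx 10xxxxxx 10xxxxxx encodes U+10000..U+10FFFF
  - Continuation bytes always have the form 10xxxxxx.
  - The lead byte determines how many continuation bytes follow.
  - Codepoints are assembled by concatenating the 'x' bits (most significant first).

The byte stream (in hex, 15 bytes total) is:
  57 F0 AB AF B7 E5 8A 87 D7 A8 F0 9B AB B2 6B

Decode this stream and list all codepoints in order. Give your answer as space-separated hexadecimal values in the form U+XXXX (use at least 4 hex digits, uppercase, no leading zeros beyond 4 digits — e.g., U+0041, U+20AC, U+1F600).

Answer: U+0057 U+2BBF7 U+5287 U+05E8 U+1BAF2 U+006B

Derivation:
Byte[0]=57: 1-byte ASCII. cp=U+0057
Byte[1]=F0: 4-byte lead, need 3 cont bytes. acc=0x0
Byte[2]=AB: continuation. acc=(acc<<6)|0x2B=0x2B
Byte[3]=AF: continuation. acc=(acc<<6)|0x2F=0xAEF
Byte[4]=B7: continuation. acc=(acc<<6)|0x37=0x2BBF7
Completed: cp=U+2BBF7 (starts at byte 1)
Byte[5]=E5: 3-byte lead, need 2 cont bytes. acc=0x5
Byte[6]=8A: continuation. acc=(acc<<6)|0x0A=0x14A
Byte[7]=87: continuation. acc=(acc<<6)|0x07=0x5287
Completed: cp=U+5287 (starts at byte 5)
Byte[8]=D7: 2-byte lead, need 1 cont bytes. acc=0x17
Byte[9]=A8: continuation. acc=(acc<<6)|0x28=0x5E8
Completed: cp=U+05E8 (starts at byte 8)
Byte[10]=F0: 4-byte lead, need 3 cont bytes. acc=0x0
Byte[11]=9B: continuation. acc=(acc<<6)|0x1B=0x1B
Byte[12]=AB: continuation. acc=(acc<<6)|0x2B=0x6EB
Byte[13]=B2: continuation. acc=(acc<<6)|0x32=0x1BAF2
Completed: cp=U+1BAF2 (starts at byte 10)
Byte[14]=6B: 1-byte ASCII. cp=U+006B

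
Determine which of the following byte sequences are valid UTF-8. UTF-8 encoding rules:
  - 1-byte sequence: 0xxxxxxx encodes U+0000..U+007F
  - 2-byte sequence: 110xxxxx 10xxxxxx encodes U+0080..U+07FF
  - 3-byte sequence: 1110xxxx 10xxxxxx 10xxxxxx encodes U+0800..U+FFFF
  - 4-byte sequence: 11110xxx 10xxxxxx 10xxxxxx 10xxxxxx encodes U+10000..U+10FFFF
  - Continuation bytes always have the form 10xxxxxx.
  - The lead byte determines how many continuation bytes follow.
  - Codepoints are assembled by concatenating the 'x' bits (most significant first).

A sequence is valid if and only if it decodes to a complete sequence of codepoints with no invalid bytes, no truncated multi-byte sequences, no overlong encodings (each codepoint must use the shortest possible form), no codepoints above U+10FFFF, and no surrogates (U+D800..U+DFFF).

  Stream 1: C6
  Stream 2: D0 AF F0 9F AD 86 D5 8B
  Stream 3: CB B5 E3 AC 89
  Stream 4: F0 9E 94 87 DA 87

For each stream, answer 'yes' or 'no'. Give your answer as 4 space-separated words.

Answer: no yes yes yes

Derivation:
Stream 1: error at byte offset 1. INVALID
Stream 2: decodes cleanly. VALID
Stream 3: decodes cleanly. VALID
Stream 4: decodes cleanly. VALID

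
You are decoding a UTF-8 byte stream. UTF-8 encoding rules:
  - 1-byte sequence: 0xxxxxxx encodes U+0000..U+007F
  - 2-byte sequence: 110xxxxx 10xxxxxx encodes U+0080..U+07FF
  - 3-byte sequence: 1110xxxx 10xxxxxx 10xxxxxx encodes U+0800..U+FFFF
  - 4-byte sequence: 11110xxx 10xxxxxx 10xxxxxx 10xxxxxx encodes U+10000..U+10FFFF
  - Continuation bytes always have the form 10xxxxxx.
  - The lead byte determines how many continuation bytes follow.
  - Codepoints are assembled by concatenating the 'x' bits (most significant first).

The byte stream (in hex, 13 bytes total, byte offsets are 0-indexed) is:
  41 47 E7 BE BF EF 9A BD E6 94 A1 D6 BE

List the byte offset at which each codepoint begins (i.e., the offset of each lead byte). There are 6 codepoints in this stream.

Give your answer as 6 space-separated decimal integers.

Answer: 0 1 2 5 8 11

Derivation:
Byte[0]=41: 1-byte ASCII. cp=U+0041
Byte[1]=47: 1-byte ASCII. cp=U+0047
Byte[2]=E7: 3-byte lead, need 2 cont bytes. acc=0x7
Byte[3]=BE: continuation. acc=(acc<<6)|0x3E=0x1FE
Byte[4]=BF: continuation. acc=(acc<<6)|0x3F=0x7FBF
Completed: cp=U+7FBF (starts at byte 2)
Byte[5]=EF: 3-byte lead, need 2 cont bytes. acc=0xF
Byte[6]=9A: continuation. acc=(acc<<6)|0x1A=0x3DA
Byte[7]=BD: continuation. acc=(acc<<6)|0x3D=0xF6BD
Completed: cp=U+F6BD (starts at byte 5)
Byte[8]=E6: 3-byte lead, need 2 cont bytes. acc=0x6
Byte[9]=94: continuation. acc=(acc<<6)|0x14=0x194
Byte[10]=A1: continuation. acc=(acc<<6)|0x21=0x6521
Completed: cp=U+6521 (starts at byte 8)
Byte[11]=D6: 2-byte lead, need 1 cont bytes. acc=0x16
Byte[12]=BE: continuation. acc=(acc<<6)|0x3E=0x5BE
Completed: cp=U+05BE (starts at byte 11)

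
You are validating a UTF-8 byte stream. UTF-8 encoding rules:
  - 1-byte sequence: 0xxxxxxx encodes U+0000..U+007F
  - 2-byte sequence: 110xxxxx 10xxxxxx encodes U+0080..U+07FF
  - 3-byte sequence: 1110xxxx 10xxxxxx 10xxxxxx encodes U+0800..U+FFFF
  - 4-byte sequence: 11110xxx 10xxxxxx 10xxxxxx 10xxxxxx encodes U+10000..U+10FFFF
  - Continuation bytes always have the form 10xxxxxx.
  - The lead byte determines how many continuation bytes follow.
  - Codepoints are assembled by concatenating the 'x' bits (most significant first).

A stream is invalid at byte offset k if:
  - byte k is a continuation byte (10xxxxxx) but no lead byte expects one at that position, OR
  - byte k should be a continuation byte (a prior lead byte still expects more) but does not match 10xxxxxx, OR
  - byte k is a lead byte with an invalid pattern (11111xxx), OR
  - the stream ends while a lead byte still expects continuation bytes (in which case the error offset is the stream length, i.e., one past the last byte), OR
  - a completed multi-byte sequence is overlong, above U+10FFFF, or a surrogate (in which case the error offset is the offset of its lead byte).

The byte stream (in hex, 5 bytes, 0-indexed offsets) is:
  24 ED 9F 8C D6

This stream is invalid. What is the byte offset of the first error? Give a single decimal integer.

Answer: 5

Derivation:
Byte[0]=24: 1-byte ASCII. cp=U+0024
Byte[1]=ED: 3-byte lead, need 2 cont bytes. acc=0xD
Byte[2]=9F: continuation. acc=(acc<<6)|0x1F=0x35F
Byte[3]=8C: continuation. acc=(acc<<6)|0x0C=0xD7CC
Completed: cp=U+D7CC (starts at byte 1)
Byte[4]=D6: 2-byte lead, need 1 cont bytes. acc=0x16
Byte[5]: stream ended, expected continuation. INVALID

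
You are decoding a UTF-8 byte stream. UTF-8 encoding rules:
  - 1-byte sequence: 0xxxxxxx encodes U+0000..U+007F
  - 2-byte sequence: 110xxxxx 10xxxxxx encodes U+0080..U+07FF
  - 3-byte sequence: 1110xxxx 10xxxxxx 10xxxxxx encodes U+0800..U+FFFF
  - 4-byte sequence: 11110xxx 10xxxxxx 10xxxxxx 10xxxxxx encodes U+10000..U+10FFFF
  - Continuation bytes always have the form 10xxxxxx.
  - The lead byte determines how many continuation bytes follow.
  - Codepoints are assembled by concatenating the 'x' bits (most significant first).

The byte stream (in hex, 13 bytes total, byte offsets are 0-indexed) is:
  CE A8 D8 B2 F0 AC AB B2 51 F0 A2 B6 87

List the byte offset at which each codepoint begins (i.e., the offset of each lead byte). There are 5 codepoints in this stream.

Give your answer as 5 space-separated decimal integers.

Byte[0]=CE: 2-byte lead, need 1 cont bytes. acc=0xE
Byte[1]=A8: continuation. acc=(acc<<6)|0x28=0x3A8
Completed: cp=U+03A8 (starts at byte 0)
Byte[2]=D8: 2-byte lead, need 1 cont bytes. acc=0x18
Byte[3]=B2: continuation. acc=(acc<<6)|0x32=0x632
Completed: cp=U+0632 (starts at byte 2)
Byte[4]=F0: 4-byte lead, need 3 cont bytes. acc=0x0
Byte[5]=AC: continuation. acc=(acc<<6)|0x2C=0x2C
Byte[6]=AB: continuation. acc=(acc<<6)|0x2B=0xB2B
Byte[7]=B2: continuation. acc=(acc<<6)|0x32=0x2CAF2
Completed: cp=U+2CAF2 (starts at byte 4)
Byte[8]=51: 1-byte ASCII. cp=U+0051
Byte[9]=F0: 4-byte lead, need 3 cont bytes. acc=0x0
Byte[10]=A2: continuation. acc=(acc<<6)|0x22=0x22
Byte[11]=B6: continuation. acc=(acc<<6)|0x36=0x8B6
Byte[12]=87: continuation. acc=(acc<<6)|0x07=0x22D87
Completed: cp=U+22D87 (starts at byte 9)

Answer: 0 2 4 8 9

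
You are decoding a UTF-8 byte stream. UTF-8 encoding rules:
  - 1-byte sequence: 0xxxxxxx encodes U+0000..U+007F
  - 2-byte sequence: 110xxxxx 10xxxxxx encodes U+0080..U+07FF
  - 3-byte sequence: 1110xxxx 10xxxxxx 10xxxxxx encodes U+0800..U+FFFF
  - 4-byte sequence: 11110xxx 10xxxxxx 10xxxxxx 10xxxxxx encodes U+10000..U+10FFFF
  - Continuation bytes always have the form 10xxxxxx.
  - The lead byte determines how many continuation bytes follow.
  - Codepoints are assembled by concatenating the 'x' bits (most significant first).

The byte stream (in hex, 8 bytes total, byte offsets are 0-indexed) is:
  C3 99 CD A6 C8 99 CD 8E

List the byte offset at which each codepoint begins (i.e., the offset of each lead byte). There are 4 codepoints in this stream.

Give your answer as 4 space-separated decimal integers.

Answer: 0 2 4 6

Derivation:
Byte[0]=C3: 2-byte lead, need 1 cont bytes. acc=0x3
Byte[1]=99: continuation. acc=(acc<<6)|0x19=0xD9
Completed: cp=U+00D9 (starts at byte 0)
Byte[2]=CD: 2-byte lead, need 1 cont bytes. acc=0xD
Byte[3]=A6: continuation. acc=(acc<<6)|0x26=0x366
Completed: cp=U+0366 (starts at byte 2)
Byte[4]=C8: 2-byte lead, need 1 cont bytes. acc=0x8
Byte[5]=99: continuation. acc=(acc<<6)|0x19=0x219
Completed: cp=U+0219 (starts at byte 4)
Byte[6]=CD: 2-byte lead, need 1 cont bytes. acc=0xD
Byte[7]=8E: continuation. acc=(acc<<6)|0x0E=0x34E
Completed: cp=U+034E (starts at byte 6)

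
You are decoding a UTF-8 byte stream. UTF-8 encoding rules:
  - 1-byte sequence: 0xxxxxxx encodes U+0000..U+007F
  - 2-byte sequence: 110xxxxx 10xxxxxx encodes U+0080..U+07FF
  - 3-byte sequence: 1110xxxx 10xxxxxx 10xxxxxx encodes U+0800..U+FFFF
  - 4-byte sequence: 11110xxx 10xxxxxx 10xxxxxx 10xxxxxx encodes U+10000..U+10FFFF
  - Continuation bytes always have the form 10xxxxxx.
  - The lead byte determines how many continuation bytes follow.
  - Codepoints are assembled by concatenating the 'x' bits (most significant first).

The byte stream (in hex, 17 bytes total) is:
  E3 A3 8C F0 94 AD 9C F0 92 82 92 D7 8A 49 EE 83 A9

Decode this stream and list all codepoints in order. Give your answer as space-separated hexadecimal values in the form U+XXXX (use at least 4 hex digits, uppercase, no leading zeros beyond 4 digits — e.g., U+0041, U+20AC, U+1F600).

Byte[0]=E3: 3-byte lead, need 2 cont bytes. acc=0x3
Byte[1]=A3: continuation. acc=(acc<<6)|0x23=0xE3
Byte[2]=8C: continuation. acc=(acc<<6)|0x0C=0x38CC
Completed: cp=U+38CC (starts at byte 0)
Byte[3]=F0: 4-byte lead, need 3 cont bytes. acc=0x0
Byte[4]=94: continuation. acc=(acc<<6)|0x14=0x14
Byte[5]=AD: continuation. acc=(acc<<6)|0x2D=0x52D
Byte[6]=9C: continuation. acc=(acc<<6)|0x1C=0x14B5C
Completed: cp=U+14B5C (starts at byte 3)
Byte[7]=F0: 4-byte lead, need 3 cont bytes. acc=0x0
Byte[8]=92: continuation. acc=(acc<<6)|0x12=0x12
Byte[9]=82: continuation. acc=(acc<<6)|0x02=0x482
Byte[10]=92: continuation. acc=(acc<<6)|0x12=0x12092
Completed: cp=U+12092 (starts at byte 7)
Byte[11]=D7: 2-byte lead, need 1 cont bytes. acc=0x17
Byte[12]=8A: continuation. acc=(acc<<6)|0x0A=0x5CA
Completed: cp=U+05CA (starts at byte 11)
Byte[13]=49: 1-byte ASCII. cp=U+0049
Byte[14]=EE: 3-byte lead, need 2 cont bytes. acc=0xE
Byte[15]=83: continuation. acc=(acc<<6)|0x03=0x383
Byte[16]=A9: continuation. acc=(acc<<6)|0x29=0xE0E9
Completed: cp=U+E0E9 (starts at byte 14)

Answer: U+38CC U+14B5C U+12092 U+05CA U+0049 U+E0E9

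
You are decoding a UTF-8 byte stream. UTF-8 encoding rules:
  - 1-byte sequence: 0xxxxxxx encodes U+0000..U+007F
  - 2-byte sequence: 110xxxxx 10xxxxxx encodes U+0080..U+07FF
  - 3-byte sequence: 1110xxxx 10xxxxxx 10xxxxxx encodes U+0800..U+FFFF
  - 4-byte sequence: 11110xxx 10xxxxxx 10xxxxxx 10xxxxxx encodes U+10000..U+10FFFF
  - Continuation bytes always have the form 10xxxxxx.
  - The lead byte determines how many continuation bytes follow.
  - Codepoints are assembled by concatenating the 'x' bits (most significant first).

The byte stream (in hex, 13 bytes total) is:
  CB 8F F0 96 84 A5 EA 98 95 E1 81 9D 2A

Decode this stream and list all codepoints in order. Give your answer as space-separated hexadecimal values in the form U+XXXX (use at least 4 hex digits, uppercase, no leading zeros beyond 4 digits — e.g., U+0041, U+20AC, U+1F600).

Byte[0]=CB: 2-byte lead, need 1 cont bytes. acc=0xB
Byte[1]=8F: continuation. acc=(acc<<6)|0x0F=0x2CF
Completed: cp=U+02CF (starts at byte 0)
Byte[2]=F0: 4-byte lead, need 3 cont bytes. acc=0x0
Byte[3]=96: continuation. acc=(acc<<6)|0x16=0x16
Byte[4]=84: continuation. acc=(acc<<6)|0x04=0x584
Byte[5]=A5: continuation. acc=(acc<<6)|0x25=0x16125
Completed: cp=U+16125 (starts at byte 2)
Byte[6]=EA: 3-byte lead, need 2 cont bytes. acc=0xA
Byte[7]=98: continuation. acc=(acc<<6)|0x18=0x298
Byte[8]=95: continuation. acc=(acc<<6)|0x15=0xA615
Completed: cp=U+A615 (starts at byte 6)
Byte[9]=E1: 3-byte lead, need 2 cont bytes. acc=0x1
Byte[10]=81: continuation. acc=(acc<<6)|0x01=0x41
Byte[11]=9D: continuation. acc=(acc<<6)|0x1D=0x105D
Completed: cp=U+105D (starts at byte 9)
Byte[12]=2A: 1-byte ASCII. cp=U+002A

Answer: U+02CF U+16125 U+A615 U+105D U+002A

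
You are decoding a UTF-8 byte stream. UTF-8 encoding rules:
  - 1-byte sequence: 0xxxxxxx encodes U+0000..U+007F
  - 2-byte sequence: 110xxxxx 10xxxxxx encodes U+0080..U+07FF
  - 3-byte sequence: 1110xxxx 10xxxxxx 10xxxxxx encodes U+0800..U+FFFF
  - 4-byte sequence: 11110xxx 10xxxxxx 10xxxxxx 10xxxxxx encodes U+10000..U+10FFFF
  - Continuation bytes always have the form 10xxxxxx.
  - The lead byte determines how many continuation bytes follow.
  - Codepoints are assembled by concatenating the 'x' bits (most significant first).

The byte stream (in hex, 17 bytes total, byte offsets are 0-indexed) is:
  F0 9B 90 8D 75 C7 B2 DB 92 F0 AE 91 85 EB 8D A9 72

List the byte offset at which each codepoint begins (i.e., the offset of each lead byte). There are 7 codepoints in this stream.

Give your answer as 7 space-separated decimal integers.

Answer: 0 4 5 7 9 13 16

Derivation:
Byte[0]=F0: 4-byte lead, need 3 cont bytes. acc=0x0
Byte[1]=9B: continuation. acc=(acc<<6)|0x1B=0x1B
Byte[2]=90: continuation. acc=(acc<<6)|0x10=0x6D0
Byte[3]=8D: continuation. acc=(acc<<6)|0x0D=0x1B40D
Completed: cp=U+1B40D (starts at byte 0)
Byte[4]=75: 1-byte ASCII. cp=U+0075
Byte[5]=C7: 2-byte lead, need 1 cont bytes. acc=0x7
Byte[6]=B2: continuation. acc=(acc<<6)|0x32=0x1F2
Completed: cp=U+01F2 (starts at byte 5)
Byte[7]=DB: 2-byte lead, need 1 cont bytes. acc=0x1B
Byte[8]=92: continuation. acc=(acc<<6)|0x12=0x6D2
Completed: cp=U+06D2 (starts at byte 7)
Byte[9]=F0: 4-byte lead, need 3 cont bytes. acc=0x0
Byte[10]=AE: continuation. acc=(acc<<6)|0x2E=0x2E
Byte[11]=91: continuation. acc=(acc<<6)|0x11=0xB91
Byte[12]=85: continuation. acc=(acc<<6)|0x05=0x2E445
Completed: cp=U+2E445 (starts at byte 9)
Byte[13]=EB: 3-byte lead, need 2 cont bytes. acc=0xB
Byte[14]=8D: continuation. acc=(acc<<6)|0x0D=0x2CD
Byte[15]=A9: continuation. acc=(acc<<6)|0x29=0xB369
Completed: cp=U+B369 (starts at byte 13)
Byte[16]=72: 1-byte ASCII. cp=U+0072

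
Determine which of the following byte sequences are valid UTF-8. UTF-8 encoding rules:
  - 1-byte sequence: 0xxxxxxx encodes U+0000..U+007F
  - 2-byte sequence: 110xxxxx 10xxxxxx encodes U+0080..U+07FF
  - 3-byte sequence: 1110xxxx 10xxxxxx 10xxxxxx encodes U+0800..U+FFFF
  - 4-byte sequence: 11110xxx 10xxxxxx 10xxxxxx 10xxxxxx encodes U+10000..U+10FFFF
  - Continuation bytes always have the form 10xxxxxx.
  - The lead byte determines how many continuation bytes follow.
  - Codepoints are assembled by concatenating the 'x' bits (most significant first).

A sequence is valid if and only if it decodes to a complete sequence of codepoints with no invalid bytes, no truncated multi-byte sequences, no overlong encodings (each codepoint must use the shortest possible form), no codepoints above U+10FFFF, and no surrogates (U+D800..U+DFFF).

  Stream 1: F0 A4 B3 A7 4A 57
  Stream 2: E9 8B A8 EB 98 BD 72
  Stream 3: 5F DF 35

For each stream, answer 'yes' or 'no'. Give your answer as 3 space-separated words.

Stream 1: decodes cleanly. VALID
Stream 2: decodes cleanly. VALID
Stream 3: error at byte offset 2. INVALID

Answer: yes yes no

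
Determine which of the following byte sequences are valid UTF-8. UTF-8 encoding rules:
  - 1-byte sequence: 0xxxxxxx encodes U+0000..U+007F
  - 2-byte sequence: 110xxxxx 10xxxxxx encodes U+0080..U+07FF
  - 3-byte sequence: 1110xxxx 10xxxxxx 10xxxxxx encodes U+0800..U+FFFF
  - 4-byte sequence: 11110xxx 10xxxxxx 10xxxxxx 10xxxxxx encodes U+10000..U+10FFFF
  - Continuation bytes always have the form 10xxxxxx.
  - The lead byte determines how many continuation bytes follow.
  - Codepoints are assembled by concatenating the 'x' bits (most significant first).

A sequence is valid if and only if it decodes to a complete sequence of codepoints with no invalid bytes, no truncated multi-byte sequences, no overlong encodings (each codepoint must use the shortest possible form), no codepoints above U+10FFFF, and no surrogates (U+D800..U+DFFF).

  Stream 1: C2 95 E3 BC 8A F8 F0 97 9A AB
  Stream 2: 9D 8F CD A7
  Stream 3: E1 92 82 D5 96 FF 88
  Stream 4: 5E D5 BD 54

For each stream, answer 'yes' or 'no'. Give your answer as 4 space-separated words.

Stream 1: error at byte offset 5. INVALID
Stream 2: error at byte offset 0. INVALID
Stream 3: error at byte offset 5. INVALID
Stream 4: decodes cleanly. VALID

Answer: no no no yes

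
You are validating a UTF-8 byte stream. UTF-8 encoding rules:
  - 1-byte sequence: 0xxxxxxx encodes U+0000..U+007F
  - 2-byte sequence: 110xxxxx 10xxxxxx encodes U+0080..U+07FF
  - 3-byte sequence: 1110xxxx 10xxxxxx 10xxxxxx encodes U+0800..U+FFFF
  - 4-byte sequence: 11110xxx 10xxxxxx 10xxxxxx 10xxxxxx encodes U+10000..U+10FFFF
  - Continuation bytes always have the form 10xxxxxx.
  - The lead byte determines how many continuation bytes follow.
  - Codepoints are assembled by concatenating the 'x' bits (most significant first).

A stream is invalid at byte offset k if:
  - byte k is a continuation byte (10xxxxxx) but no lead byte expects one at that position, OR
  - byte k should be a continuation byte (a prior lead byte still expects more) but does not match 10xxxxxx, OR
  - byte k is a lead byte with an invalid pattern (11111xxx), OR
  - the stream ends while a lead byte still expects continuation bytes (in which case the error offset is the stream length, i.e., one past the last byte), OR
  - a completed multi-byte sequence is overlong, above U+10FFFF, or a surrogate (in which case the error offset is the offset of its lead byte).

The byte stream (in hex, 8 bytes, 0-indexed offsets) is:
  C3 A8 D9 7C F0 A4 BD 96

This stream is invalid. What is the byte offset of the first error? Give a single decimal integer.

Answer: 3

Derivation:
Byte[0]=C3: 2-byte lead, need 1 cont bytes. acc=0x3
Byte[1]=A8: continuation. acc=(acc<<6)|0x28=0xE8
Completed: cp=U+00E8 (starts at byte 0)
Byte[2]=D9: 2-byte lead, need 1 cont bytes. acc=0x19
Byte[3]=7C: expected 10xxxxxx continuation. INVALID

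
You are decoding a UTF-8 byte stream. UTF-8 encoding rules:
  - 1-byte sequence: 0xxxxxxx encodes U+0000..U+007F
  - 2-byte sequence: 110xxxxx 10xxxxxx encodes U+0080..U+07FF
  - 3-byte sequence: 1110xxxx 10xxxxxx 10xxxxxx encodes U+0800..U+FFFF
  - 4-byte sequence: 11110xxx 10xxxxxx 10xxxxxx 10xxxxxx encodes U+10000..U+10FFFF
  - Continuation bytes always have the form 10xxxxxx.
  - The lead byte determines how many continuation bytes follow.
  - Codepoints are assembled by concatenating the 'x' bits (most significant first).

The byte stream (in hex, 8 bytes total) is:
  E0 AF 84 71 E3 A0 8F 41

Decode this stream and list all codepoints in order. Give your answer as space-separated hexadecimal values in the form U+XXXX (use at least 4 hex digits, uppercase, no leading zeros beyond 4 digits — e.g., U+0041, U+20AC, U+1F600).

Byte[0]=E0: 3-byte lead, need 2 cont bytes. acc=0x0
Byte[1]=AF: continuation. acc=(acc<<6)|0x2F=0x2F
Byte[2]=84: continuation. acc=(acc<<6)|0x04=0xBC4
Completed: cp=U+0BC4 (starts at byte 0)
Byte[3]=71: 1-byte ASCII. cp=U+0071
Byte[4]=E3: 3-byte lead, need 2 cont bytes. acc=0x3
Byte[5]=A0: continuation. acc=(acc<<6)|0x20=0xE0
Byte[6]=8F: continuation. acc=(acc<<6)|0x0F=0x380F
Completed: cp=U+380F (starts at byte 4)
Byte[7]=41: 1-byte ASCII. cp=U+0041

Answer: U+0BC4 U+0071 U+380F U+0041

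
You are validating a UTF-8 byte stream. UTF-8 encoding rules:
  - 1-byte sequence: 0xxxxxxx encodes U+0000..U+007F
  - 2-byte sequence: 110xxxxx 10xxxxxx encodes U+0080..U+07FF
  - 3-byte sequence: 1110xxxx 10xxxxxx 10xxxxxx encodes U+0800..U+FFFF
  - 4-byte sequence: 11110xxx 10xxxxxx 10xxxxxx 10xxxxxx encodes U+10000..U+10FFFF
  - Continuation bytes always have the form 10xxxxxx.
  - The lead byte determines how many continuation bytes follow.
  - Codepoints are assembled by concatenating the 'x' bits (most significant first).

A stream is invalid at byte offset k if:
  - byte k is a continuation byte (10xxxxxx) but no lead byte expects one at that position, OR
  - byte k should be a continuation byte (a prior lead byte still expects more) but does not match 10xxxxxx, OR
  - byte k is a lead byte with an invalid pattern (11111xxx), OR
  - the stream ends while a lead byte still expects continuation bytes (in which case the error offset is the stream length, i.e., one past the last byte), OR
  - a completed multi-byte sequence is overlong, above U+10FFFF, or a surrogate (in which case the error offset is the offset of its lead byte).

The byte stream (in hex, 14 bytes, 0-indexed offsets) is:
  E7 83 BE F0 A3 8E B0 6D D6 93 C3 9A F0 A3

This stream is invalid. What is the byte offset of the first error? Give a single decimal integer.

Byte[0]=E7: 3-byte lead, need 2 cont bytes. acc=0x7
Byte[1]=83: continuation. acc=(acc<<6)|0x03=0x1C3
Byte[2]=BE: continuation. acc=(acc<<6)|0x3E=0x70FE
Completed: cp=U+70FE (starts at byte 0)
Byte[3]=F0: 4-byte lead, need 3 cont bytes. acc=0x0
Byte[4]=A3: continuation. acc=(acc<<6)|0x23=0x23
Byte[5]=8E: continuation. acc=(acc<<6)|0x0E=0x8CE
Byte[6]=B0: continuation. acc=(acc<<6)|0x30=0x233B0
Completed: cp=U+233B0 (starts at byte 3)
Byte[7]=6D: 1-byte ASCII. cp=U+006D
Byte[8]=D6: 2-byte lead, need 1 cont bytes. acc=0x16
Byte[9]=93: continuation. acc=(acc<<6)|0x13=0x593
Completed: cp=U+0593 (starts at byte 8)
Byte[10]=C3: 2-byte lead, need 1 cont bytes. acc=0x3
Byte[11]=9A: continuation. acc=(acc<<6)|0x1A=0xDA
Completed: cp=U+00DA (starts at byte 10)
Byte[12]=F0: 4-byte lead, need 3 cont bytes. acc=0x0
Byte[13]=A3: continuation. acc=(acc<<6)|0x23=0x23
Byte[14]: stream ended, expected continuation. INVALID

Answer: 14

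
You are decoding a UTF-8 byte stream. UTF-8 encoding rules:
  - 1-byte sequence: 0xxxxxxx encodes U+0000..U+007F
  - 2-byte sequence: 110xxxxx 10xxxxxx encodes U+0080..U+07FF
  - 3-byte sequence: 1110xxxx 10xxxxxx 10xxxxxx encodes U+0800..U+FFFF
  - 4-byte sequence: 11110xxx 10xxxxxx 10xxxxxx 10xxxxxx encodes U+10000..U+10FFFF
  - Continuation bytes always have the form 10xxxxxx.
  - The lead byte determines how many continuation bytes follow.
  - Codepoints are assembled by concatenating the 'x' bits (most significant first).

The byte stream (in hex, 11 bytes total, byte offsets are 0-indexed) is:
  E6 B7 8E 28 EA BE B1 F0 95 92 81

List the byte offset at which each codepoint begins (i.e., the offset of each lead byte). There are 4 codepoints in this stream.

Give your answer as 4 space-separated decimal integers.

Byte[0]=E6: 3-byte lead, need 2 cont bytes. acc=0x6
Byte[1]=B7: continuation. acc=(acc<<6)|0x37=0x1B7
Byte[2]=8E: continuation. acc=(acc<<6)|0x0E=0x6DCE
Completed: cp=U+6DCE (starts at byte 0)
Byte[3]=28: 1-byte ASCII. cp=U+0028
Byte[4]=EA: 3-byte lead, need 2 cont bytes. acc=0xA
Byte[5]=BE: continuation. acc=(acc<<6)|0x3E=0x2BE
Byte[6]=B1: continuation. acc=(acc<<6)|0x31=0xAFB1
Completed: cp=U+AFB1 (starts at byte 4)
Byte[7]=F0: 4-byte lead, need 3 cont bytes. acc=0x0
Byte[8]=95: continuation. acc=(acc<<6)|0x15=0x15
Byte[9]=92: continuation. acc=(acc<<6)|0x12=0x552
Byte[10]=81: continuation. acc=(acc<<6)|0x01=0x15481
Completed: cp=U+15481 (starts at byte 7)

Answer: 0 3 4 7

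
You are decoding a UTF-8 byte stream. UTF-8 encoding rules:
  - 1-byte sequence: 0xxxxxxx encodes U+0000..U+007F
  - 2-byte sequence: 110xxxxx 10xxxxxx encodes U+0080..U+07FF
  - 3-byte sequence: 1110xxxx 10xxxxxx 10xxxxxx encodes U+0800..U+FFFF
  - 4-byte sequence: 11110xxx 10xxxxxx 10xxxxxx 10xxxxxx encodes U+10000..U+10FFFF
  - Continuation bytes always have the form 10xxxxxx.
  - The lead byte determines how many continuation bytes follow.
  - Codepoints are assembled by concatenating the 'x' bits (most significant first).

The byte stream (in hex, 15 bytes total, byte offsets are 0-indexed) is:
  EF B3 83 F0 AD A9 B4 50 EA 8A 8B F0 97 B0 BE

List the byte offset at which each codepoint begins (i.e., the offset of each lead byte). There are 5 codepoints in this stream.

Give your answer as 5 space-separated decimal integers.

Answer: 0 3 7 8 11

Derivation:
Byte[0]=EF: 3-byte lead, need 2 cont bytes. acc=0xF
Byte[1]=B3: continuation. acc=(acc<<6)|0x33=0x3F3
Byte[2]=83: continuation. acc=(acc<<6)|0x03=0xFCC3
Completed: cp=U+FCC3 (starts at byte 0)
Byte[3]=F0: 4-byte lead, need 3 cont bytes. acc=0x0
Byte[4]=AD: continuation. acc=(acc<<6)|0x2D=0x2D
Byte[5]=A9: continuation. acc=(acc<<6)|0x29=0xB69
Byte[6]=B4: continuation. acc=(acc<<6)|0x34=0x2DA74
Completed: cp=U+2DA74 (starts at byte 3)
Byte[7]=50: 1-byte ASCII. cp=U+0050
Byte[8]=EA: 3-byte lead, need 2 cont bytes. acc=0xA
Byte[9]=8A: continuation. acc=(acc<<6)|0x0A=0x28A
Byte[10]=8B: continuation. acc=(acc<<6)|0x0B=0xA28B
Completed: cp=U+A28B (starts at byte 8)
Byte[11]=F0: 4-byte lead, need 3 cont bytes. acc=0x0
Byte[12]=97: continuation. acc=(acc<<6)|0x17=0x17
Byte[13]=B0: continuation. acc=(acc<<6)|0x30=0x5F0
Byte[14]=BE: continuation. acc=(acc<<6)|0x3E=0x17C3E
Completed: cp=U+17C3E (starts at byte 11)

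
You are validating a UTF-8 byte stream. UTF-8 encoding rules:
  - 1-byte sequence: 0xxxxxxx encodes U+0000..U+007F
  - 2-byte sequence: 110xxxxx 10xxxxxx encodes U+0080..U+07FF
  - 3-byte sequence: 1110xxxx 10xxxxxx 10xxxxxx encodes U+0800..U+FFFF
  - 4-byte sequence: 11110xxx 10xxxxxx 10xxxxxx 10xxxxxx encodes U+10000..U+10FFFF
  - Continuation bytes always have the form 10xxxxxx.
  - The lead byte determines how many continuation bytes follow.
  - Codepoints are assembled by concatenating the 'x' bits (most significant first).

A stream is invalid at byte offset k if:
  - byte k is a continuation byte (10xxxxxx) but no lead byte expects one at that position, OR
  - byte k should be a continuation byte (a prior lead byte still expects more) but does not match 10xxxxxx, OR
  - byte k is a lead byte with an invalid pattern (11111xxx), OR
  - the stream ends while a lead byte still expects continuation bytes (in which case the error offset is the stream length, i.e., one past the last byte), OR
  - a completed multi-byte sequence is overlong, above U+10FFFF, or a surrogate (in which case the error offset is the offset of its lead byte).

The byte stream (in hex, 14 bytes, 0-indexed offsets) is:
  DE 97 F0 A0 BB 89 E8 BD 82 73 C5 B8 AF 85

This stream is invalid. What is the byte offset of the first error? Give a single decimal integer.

Byte[0]=DE: 2-byte lead, need 1 cont bytes. acc=0x1E
Byte[1]=97: continuation. acc=(acc<<6)|0x17=0x797
Completed: cp=U+0797 (starts at byte 0)
Byte[2]=F0: 4-byte lead, need 3 cont bytes. acc=0x0
Byte[3]=A0: continuation. acc=(acc<<6)|0x20=0x20
Byte[4]=BB: continuation. acc=(acc<<6)|0x3B=0x83B
Byte[5]=89: continuation. acc=(acc<<6)|0x09=0x20EC9
Completed: cp=U+20EC9 (starts at byte 2)
Byte[6]=E8: 3-byte lead, need 2 cont bytes. acc=0x8
Byte[7]=BD: continuation. acc=(acc<<6)|0x3D=0x23D
Byte[8]=82: continuation. acc=(acc<<6)|0x02=0x8F42
Completed: cp=U+8F42 (starts at byte 6)
Byte[9]=73: 1-byte ASCII. cp=U+0073
Byte[10]=C5: 2-byte lead, need 1 cont bytes. acc=0x5
Byte[11]=B8: continuation. acc=(acc<<6)|0x38=0x178
Completed: cp=U+0178 (starts at byte 10)
Byte[12]=AF: INVALID lead byte (not 0xxx/110x/1110/11110)

Answer: 12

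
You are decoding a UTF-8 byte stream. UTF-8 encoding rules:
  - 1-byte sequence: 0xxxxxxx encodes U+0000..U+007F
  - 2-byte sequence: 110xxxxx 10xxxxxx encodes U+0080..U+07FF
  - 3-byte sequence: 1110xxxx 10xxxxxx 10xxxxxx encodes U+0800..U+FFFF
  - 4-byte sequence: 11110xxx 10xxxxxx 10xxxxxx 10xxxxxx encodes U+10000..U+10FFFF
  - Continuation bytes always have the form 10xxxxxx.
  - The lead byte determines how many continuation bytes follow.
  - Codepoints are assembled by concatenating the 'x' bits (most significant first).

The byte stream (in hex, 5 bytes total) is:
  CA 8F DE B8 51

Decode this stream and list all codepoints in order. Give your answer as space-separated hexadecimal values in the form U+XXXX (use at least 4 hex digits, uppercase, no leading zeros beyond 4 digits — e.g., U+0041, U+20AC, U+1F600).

Answer: U+028F U+07B8 U+0051

Derivation:
Byte[0]=CA: 2-byte lead, need 1 cont bytes. acc=0xA
Byte[1]=8F: continuation. acc=(acc<<6)|0x0F=0x28F
Completed: cp=U+028F (starts at byte 0)
Byte[2]=DE: 2-byte lead, need 1 cont bytes. acc=0x1E
Byte[3]=B8: continuation. acc=(acc<<6)|0x38=0x7B8
Completed: cp=U+07B8 (starts at byte 2)
Byte[4]=51: 1-byte ASCII. cp=U+0051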